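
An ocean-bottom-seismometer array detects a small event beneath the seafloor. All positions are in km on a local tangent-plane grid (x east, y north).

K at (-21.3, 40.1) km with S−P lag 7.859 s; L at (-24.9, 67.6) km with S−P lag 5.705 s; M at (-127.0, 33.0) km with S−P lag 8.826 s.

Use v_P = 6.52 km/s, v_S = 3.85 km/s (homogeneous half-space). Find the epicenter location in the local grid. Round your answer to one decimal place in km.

Distance from S−P lag: d = Δt · v_P v_S / (v_P − v_S) = Δt · (6.52·3.85)/(6.52−3.85) ≈ 9.4015·Δt.
So d_K = 73.89, d_L = 53.64, d_M = 82.98 km.
Circle about each station: (x + 21.3)² + (y − 40.1)² = 73.89²; (x + 24.9)² + (y − 67.6)² = 53.64²; (x + 127.0)² + (y − 33.0)² = 82.98².
Subtracting the K equation from the L and M equations removes the quadratic terms:
-7.2 x + 55.0 y = 5710.55
-211.4 x − 14.2 y = 13730.35
Solving the 2×2 system: x ≈ -71.3, y ≈ 94.5 km.

-71.3 km east, 94.5 km north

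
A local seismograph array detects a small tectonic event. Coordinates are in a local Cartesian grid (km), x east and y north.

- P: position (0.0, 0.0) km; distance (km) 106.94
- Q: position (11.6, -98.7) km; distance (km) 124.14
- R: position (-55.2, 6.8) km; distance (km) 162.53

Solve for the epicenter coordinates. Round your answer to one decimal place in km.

Circle about each station: x² + y² = 106.94²; (x − 11.6)² + (y + 98.7)² = 124.14²; (x + 55.2)² + (y − 6.8)² = 162.53².
Subtracting pairs of circle equations eliminates x²+y² and gives linear equations (the radical axes):
23.2 x − 197.4 y = 5901.67
-110.4 x + 13.6 y = -11886.56
Solving the 2×2 system: x ≈ 105.5, y ≈ -17.5 km.
Check against P (with the unrounded x, y): √(x²+y²) = 106.95 ≈ 106.94 km. ✓

(105.5, -17.5)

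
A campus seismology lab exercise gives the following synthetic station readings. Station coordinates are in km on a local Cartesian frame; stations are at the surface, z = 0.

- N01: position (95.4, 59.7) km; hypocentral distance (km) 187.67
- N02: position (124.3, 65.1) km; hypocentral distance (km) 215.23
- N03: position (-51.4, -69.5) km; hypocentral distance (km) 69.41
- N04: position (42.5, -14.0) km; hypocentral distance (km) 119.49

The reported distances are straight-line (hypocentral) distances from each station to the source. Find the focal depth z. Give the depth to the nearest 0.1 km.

48.3 km

Each station gives a sphere (x−x_i)² + (y−y_i)² + z² = d_i² (stations at z=0).
Subtracting the N01 sphere from N02 and N03: z² cancels, leaving linear equations in x and y:
57.8 x + 10.8 y = -4080.67
-293.6 x − 258.4 y = 25209.24
Solving: x ≈ -66.486, y ≈ -22.016 km (keep extra digits for the depth step; rounded: -66.5, -22.0).
Then from the N01 sphere: z² = 187.67² − (x − 95.4)² − (y − 59.7)² with x = -66.486, y = -22.016, so z ≈ 48.326 ≈ 48.3 km.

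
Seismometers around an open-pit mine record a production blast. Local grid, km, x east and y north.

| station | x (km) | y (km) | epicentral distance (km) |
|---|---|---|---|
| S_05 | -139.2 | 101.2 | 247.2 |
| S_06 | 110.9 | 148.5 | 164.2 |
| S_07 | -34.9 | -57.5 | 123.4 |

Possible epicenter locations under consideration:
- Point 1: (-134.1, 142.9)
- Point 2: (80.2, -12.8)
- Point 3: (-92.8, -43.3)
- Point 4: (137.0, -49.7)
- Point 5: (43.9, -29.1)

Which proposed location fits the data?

Point 2

For each candidate, compare |candidate − station| to the reported distance:
Point 1: residuals S_05 205.2, S_06 80.9, S_07 100.2 → max 205.2 km
Point 2: residuals S_05 0.0, S_06 0.0, S_07 0.1 → max 0.1 km
Point 3: residuals S_05 95.4, S_06 115.6, S_07 63.8 → max 115.6 km
Point 4: residuals S_05 67.5, S_06 35.7, S_07 48.7 → max 67.5 km
Point 5: residuals S_05 22.5, S_06 25.6, S_07 39.6 → max 39.6 km
Only Point 2 has all residuals ≈ 0.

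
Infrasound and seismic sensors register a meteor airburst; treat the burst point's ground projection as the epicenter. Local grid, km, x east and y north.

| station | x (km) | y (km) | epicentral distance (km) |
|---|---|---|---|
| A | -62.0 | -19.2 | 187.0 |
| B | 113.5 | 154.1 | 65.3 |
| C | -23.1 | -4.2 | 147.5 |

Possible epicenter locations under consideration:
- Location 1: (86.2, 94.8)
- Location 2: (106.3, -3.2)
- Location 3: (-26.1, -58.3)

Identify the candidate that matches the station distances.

Location 1

For each candidate, compare |candidate − station| to the reported distance:
Location 1: residuals A 0.0, B 0.0, C 0.0 → max 0.0 km
Location 2: residuals A 17.9, B 92.2, C 18.1 → max 92.2 km
Location 3: residuals A 133.9, B 188.9, C 93.3 → max 188.9 km
Only Location 1 has all residuals ≈ 0.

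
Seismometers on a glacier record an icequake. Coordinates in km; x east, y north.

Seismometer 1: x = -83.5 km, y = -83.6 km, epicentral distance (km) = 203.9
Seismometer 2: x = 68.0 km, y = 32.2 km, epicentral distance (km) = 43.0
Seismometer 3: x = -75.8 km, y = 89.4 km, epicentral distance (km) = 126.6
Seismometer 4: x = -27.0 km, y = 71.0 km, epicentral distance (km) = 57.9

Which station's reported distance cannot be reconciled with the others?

Seismometer 4

Solve using three stations at a time. Using Seismometer 1, Seismometer 2, Seismometer 3 (subtract circle equations pairwise → linear system) gives (x, y) ≈ (49.5, 71.0).
Distances from that point to each station vs reported:
  Seismometer 1: calculated 203.9 vs reported 203.9 → residual 0.0 km
  Seismometer 2: calculated 43.0 vs reported 43.0 → residual 0.0 km
  Seismometer 3: calculated 126.6 vs reported 126.6 → residual 0.0 km
  Seismometer 4: calculated 76.5 vs reported 57.9 → residual 18.6 km
Seismometer 1, Seismometer 2, Seismometer 3 are mutually consistent (residuals ≈ 0); Seismometer 4 is off by 18.6 km.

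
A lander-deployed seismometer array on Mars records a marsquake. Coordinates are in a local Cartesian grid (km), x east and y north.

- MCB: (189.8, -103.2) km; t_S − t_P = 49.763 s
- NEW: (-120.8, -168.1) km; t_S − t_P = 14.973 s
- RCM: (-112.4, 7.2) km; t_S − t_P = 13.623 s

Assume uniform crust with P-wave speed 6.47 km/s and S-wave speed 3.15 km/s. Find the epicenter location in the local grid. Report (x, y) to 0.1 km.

-114.5 km east, -76.4 km north

Distance from S−P lag: d = Δt · v_P v_S / (v_P − v_S) = Δt · (6.47·3.15)/(6.47−3.15) ≈ 6.1387·Δt.
So d_MCB = 305.48, d_NEW = 91.91, d_RCM = 83.63 km.
Circle about each station: (x − 189.8)² + (y + 103.2)² = 305.48²; (x + 120.8)² + (y + 168.1)² = 91.91²; (x + 112.4)² + (y − 7.2)² = 83.63².
Subtracting pairs of circle equations eliminates x²+y² and gives linear equations (the radical axes):
-621.2 x − 129.8 y = 81046.55
-604.4 x + 220.8 y = 52335.37
Solving the 2×2 system: x ≈ -114.5, y ≈ -76.4 km.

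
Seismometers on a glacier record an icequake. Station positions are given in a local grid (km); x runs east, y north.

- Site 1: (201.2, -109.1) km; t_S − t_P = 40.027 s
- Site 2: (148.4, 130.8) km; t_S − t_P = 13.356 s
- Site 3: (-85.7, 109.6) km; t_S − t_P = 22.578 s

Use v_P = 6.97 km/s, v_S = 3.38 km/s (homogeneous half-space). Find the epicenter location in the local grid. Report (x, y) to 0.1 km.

Distance from S−P lag: d = Δt · v_P v_S / (v_P − v_S) = Δt · (6.97·3.38)/(6.97−3.38) ≈ 6.5623·Δt.
So d_Site 1 = 262.67, d_Site 2 = 87.65, d_Site 3 = 148.16 km.
Circle about each station: (x − 201.2)² + (y + 109.1)² = 262.67²; (x − 148.4)² + (y − 130.8)² = 87.65²; (x + 85.7)² + (y − 109.6)² = 148.16².
Subtracting pairs of circle equations eliminates x²+y² and gives linear equations (the radical axes):
-105.6 x + 479.8 y = 48059.96
-573.8 x + 437.4 y = 14016.54
Solving the 2×2 system: x ≈ 62.4, y ≈ 113.9 km.
Check against Site 1 (with the unrounded x, y): √((x − 201.2)²+(y + 109.1)²) = 262.67 ≈ 262.67 km. ✓

62.4 km east, 113.9 km north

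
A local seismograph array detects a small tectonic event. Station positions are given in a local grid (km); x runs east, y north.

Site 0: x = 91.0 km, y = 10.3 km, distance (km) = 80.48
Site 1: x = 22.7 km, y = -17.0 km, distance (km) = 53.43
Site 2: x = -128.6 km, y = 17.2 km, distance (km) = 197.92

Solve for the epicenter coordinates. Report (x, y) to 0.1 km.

x ≈ 53.3 km, y ≈ -60.8 km

Circle about each station: (x − 91.0)² + (y − 10.3)² = 80.48²; (x − 22.7)² + (y + 17.0)² = 53.43²; (x + 128.6)² + (y − 17.2)² = 197.92².
Subtracting pairs of circle equations eliminates x²+y² and gives linear equations (the radical axes):
-136.6 x − 54.6 y = -3960.53
-439.2 x + 13.8 y = -24248.59
Solving the 2×2 system: x ≈ 53.3, y ≈ -60.8 km.
Check against Site 0 (with the unrounded x, y): √((x − 91.0)²+(y − 10.3)²) = 80.49 ≈ 80.48 km. ✓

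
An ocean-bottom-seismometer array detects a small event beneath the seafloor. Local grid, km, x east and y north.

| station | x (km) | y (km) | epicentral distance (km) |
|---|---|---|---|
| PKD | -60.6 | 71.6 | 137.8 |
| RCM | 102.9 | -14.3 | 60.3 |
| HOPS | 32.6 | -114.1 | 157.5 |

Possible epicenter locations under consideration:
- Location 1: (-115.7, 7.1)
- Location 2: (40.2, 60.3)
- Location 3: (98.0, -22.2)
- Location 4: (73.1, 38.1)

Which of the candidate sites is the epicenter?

Location 4

For each candidate, compare |candidate − station| to the reported distance:
Location 1: residuals PKD 53.0, RCM 159.3, HOPS 34.0 → max 159.3 km
Location 2: residuals PKD 36.4, RCM 37.1, HOPS 17.1 → max 37.1 km
Location 3: residuals PKD 46.5, RCM 51.0, HOPS 44.7 → max 51.0 km
Location 4: residuals PKD 0.0, RCM 0.0, HOPS 0.0 → max 0.0 km
Only Location 4 has all residuals ≈ 0.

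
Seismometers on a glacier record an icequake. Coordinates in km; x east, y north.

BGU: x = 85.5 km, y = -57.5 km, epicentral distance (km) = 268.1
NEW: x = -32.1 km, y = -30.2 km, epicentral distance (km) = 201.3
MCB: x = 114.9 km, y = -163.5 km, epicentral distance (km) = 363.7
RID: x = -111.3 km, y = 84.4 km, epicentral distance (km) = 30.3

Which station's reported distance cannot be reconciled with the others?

NEW

Solve using three stations at a time. Using BGU, MCB, RID (subtract circle equations pairwise → linear system) gives (x, y) ≈ (-121.5, 112.9).
Distances from that point to each station vs reported:
  BGU: calculated 268.1 vs reported 268.1 → residual 0.0 km
  NEW: calculated 168.7 vs reported 201.3 → residual 32.6 km
  MCB: calculated 363.7 vs reported 363.7 → residual 0.0 km
  RID: calculated 30.3 vs reported 30.3 → residual 0.0 km
BGU, MCB, RID are mutually consistent (residuals ≈ 0); NEW is off by 32.6 km.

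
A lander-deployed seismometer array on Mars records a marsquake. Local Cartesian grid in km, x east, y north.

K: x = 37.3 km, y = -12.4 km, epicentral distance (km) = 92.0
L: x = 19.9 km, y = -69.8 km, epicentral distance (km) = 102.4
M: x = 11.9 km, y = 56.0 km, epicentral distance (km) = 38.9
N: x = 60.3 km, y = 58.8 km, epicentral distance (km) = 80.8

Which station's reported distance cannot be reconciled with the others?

K

Solve using three stations at a time. Using L, M, N (subtract circle equations pairwise → linear system) gives (x, y) ≈ (-13.9, 26.9).
Distances from that point to each station vs reported:
  K: calculated 64.6 vs reported 92.0 → residual 27.4 km
  L: calculated 102.4 vs reported 102.4 → residual 0.0 km
  M: calculated 38.9 vs reported 38.9 → residual 0.0 km
  N: calculated 80.8 vs reported 80.8 → residual 0.0 km
L, M, N are mutually consistent (residuals ≈ 0); K is off by 27.4 km.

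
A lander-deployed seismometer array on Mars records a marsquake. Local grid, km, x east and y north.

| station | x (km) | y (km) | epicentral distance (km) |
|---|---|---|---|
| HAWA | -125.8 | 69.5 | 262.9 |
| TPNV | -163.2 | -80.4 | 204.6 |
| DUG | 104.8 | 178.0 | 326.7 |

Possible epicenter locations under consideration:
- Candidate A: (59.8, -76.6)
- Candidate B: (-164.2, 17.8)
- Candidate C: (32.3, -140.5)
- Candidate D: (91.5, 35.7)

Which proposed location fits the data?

For each candidate, compare |candidate − station| to the reported distance:
Candidate A: residuals HAWA 26.7, TPNV 18.4, DUG 68.2 → max 68.2 km
Candidate B: residuals HAWA 198.5, TPNV 106.4, DUG 13.6 → max 198.5 km
Candidate C: residuals HAWA 0.0, TPNV 0.1, DUG 0.1 → max 0.1 km
Candidate D: residuals HAWA 43.0, TPNV 75.3, DUG 183.8 → max 183.8 km
Only Candidate C has all residuals ≈ 0.

Candidate C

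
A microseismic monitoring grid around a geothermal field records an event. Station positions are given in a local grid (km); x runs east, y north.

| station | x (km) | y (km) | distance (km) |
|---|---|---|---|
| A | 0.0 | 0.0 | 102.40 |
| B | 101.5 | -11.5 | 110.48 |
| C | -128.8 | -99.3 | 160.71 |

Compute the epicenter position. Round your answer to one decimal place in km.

31.9 km east, -97.3 km north

Circle about each station: x² + y² = 102.40²; (x − 101.5)² + (y + 11.5)² = 110.48²; (x + 128.8)² + (y + 99.3)² = 160.71².
Subtracting the A equation from the B and C equations removes the quadratic terms:
203.0 x − 23.0 y = 8714.43
-257.6 x − 198.6 y = 11107.99
Solving the 2×2 system: x ≈ 31.9, y ≈ -97.3 km.
Check against A (with the unrounded x, y): √(x²+y²) = 102.41 ≈ 102.40 km. ✓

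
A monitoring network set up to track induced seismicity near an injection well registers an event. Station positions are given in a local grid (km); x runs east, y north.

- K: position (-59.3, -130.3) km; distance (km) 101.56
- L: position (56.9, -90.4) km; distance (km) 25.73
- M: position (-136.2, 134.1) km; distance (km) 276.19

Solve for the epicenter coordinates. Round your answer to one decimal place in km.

Circle about each station: (x + 59.3)² + (y + 130.3)² = 101.56²; (x − 56.9)² + (y + 90.4)² = 25.73²; (x + 136.2)² + (y − 134.1)² = 276.19².
Subtracting the K equation from the L and M equations removes the quadratic terms:
232.4 x + 79.8 y = 567.59
-153.8 x + 528.8 y = -49927.81
Solving the 2×2 system: x ≈ 31.7, y ≈ -85.2 km.

31.7 km east, -85.2 km north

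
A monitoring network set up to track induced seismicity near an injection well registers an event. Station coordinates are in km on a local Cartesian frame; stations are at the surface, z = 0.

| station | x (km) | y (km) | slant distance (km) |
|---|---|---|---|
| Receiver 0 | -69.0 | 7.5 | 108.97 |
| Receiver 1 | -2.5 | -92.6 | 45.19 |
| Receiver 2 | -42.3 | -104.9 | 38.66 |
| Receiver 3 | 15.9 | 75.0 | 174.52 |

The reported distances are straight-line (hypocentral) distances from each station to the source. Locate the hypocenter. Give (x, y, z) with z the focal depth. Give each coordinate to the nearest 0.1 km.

Each station gives a sphere (x−x_i)² + (y−y_i)² + z² = d_i² (stations at z=0).
Subtracting the Receiver 0 sphere from Receiver 1 and Receiver 2: z² cancels, leaving linear equations in x and y:
133.0 x − 200.2 y = 13596.08
53.4 x − 224.8 y = 18355.92
Solving: x ≈ -32.198, y ≈ -89.303 km (keep extra digits for the depth step; rounded: -32.2, -89.3).
Then from the Receiver 0 sphere: z² = 108.97² − (x + 69.0)² − (y − 7.5)² with x = -32.198, y = -89.303, so z ≈ 33.901 ≈ 33.9 km.

x ≈ -32.2 km, y ≈ -89.3 km, depth ≈ 33.9 km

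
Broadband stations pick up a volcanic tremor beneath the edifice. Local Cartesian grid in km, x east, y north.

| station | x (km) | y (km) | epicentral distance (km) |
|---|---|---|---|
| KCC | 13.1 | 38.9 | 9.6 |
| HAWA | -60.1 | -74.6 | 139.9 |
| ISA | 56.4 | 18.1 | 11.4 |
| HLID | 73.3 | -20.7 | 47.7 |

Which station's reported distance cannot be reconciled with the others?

KCC

Solve using three stations at a time. Using HAWA, ISA, HLID (subtract circle equations pairwise → linear system) gives (x, y) ≈ (45.0, 17.7).
Distances from that point to each station vs reported:
  KCC: calculated 38.3 vs reported 9.6 → residual 28.7 km
  HAWA: calculated 139.9 vs reported 139.9 → residual 0.0 km
  ISA: calculated 11.4 vs reported 11.4 → residual 0.0 km
  HLID: calculated 47.7 vs reported 47.7 → residual 0.0 km
HAWA, ISA, HLID are mutually consistent (residuals ≈ 0); KCC is off by 28.7 km.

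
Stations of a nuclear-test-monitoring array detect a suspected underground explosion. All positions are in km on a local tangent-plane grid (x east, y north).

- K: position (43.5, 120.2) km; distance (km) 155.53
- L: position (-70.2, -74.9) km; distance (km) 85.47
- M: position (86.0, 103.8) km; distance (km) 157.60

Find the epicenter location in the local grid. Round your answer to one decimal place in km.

Circle about each station: (x − 43.5)² + (y − 120.2)² = 155.53²; (x + 70.2)² + (y + 74.9)² = 85.47²; (x − 86.0)² + (y − 103.8)² = 157.60².
Subtracting the K equation from the L and M equations removes the quadratic terms:
-227.4 x − 390.2 y = 11082.22
85.0 x − 32.8 y = 1181.97
Solving the 2×2 system: x ≈ 2.4, y ≈ -29.8 km.

x ≈ 2.4 km, y ≈ -29.8 km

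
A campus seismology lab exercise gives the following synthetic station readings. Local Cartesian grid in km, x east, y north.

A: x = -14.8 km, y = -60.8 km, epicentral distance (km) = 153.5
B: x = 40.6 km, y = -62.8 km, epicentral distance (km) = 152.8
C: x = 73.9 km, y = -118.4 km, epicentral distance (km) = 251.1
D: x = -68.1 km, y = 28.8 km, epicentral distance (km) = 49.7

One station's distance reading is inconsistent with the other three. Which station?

B

Solve using three stations at a time. Using A, C, D (subtract circle equations pairwise → linear system) gives (x, y) ≈ (-86.0, 75.2).
Distances from that point to each station vs reported:
  A: calculated 153.5 vs reported 153.5 → residual 0.0 km
  B: calculated 187.3 vs reported 152.8 → residual 34.5 km
  C: calculated 251.1 vs reported 251.1 → residual 0.0 km
  D: calculated 49.7 vs reported 49.7 → residual 0.0 km
A, C, D are mutually consistent (residuals ≈ 0); B is off by 34.5 km.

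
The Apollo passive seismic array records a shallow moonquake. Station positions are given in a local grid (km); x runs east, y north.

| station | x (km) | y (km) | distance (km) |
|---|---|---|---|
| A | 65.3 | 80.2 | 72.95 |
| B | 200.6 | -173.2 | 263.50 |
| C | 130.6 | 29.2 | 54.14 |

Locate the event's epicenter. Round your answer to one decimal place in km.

Circle about each station: (x − 65.3)² + (y − 80.2)² = 72.95²; (x − 200.6)² + (y + 173.2)² = 263.50²; (x − 130.6)² + (y − 29.2)² = 54.14².
Subtracting pairs of circle equations eliminates x²+y² and gives linear equations (the radical axes):
270.6 x − 506.8 y = -4568.08
130.6 x − 102.0 y = 9603.43
Solving the 2×2 system: x ≈ 138.2, y ≈ 82.8 km.

138.2 km east, 82.8 km north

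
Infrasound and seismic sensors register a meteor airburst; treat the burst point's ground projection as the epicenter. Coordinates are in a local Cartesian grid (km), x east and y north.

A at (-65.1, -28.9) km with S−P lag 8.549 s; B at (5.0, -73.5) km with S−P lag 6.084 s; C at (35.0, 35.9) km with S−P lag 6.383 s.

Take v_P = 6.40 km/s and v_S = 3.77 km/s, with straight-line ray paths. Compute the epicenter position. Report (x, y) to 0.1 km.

Distance from S−P lag: d = Δt · v_P v_S / (v_P − v_S) = Δt · (6.40·3.77)/(6.40−3.77) ≈ 9.1741·Δt.
So d_A = 78.43, d_B = 55.82, d_C = 58.56 km.
Circle about each station: (x + 65.1)² + (y + 28.9)² = 78.43²; (x − 5.0)² + (y + 73.5)² = 55.82²; (x − 35.0)² + (y − 35.9)² = 58.56².
Subtracting the A equation from the B and C equations removes the quadratic terms:
140.2 x − 89.2 y = 3389.42
200.2 x + 129.6 y = 162.58
Solving the 2×2 system: x ≈ 12.6, y ≈ -18.2 km.
Check against A (with the unrounded x, y): √((x + 65.1)²+(y + 28.9)²) = 78.43 ≈ 78.43 km. ✓

x ≈ 12.6 km, y ≈ -18.2 km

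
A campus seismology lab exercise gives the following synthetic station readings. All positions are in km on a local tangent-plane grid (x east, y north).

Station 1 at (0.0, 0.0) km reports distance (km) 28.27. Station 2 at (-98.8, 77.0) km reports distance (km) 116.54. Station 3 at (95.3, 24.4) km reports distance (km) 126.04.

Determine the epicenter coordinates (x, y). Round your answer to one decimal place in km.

-25.0 km east, -13.2 km north

Circle about each station: x² + y² = 28.27²; (x + 98.8)² + (y − 77.0)² = 116.54²; (x − 95.3)² + (y − 24.4)² = 126.04².
Subtracting the Station 1 equation from the Station 2 and Station 3 equations removes the quadratic terms:
-197.6 x + 154.0 y = 2908.06
190.6 x + 48.8 y = -5409.44
Solving the 2×2 system: x ≈ -25.0, y ≈ -13.2 km.
Check against Station 1 (with the unrounded x, y): √(x²+y²) = 28.27 ≈ 28.27 km. ✓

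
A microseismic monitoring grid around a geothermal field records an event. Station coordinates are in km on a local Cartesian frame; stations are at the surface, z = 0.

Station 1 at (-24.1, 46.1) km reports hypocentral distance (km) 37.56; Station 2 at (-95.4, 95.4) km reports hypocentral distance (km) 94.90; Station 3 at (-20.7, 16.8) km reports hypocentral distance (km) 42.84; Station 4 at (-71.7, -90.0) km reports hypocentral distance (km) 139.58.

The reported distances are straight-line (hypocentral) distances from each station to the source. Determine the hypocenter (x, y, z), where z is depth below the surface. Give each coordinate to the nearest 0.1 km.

x ≈ -29.2 km, y ≈ 37.9 km, depth ≈ 36.3 km

Each station gives a sphere (x−x_i)² + (y−y_i)² + z² = d_i² (stations at z=0).
Subtracting the Station 1 sphere from Station 2 and Station 3: z² cancels, leaving linear equations in x and y:
-142.6 x + 98.6 y = 7901.04
6.8 x − 58.6 y = -2419.80
Solving: x ≈ -29.198, y ≈ 37.905 km (keep extra digits for the depth step; rounded: -29.2, 37.9).
Then from the Station 1 sphere: z² = 37.56² − (x + 24.1)² − (y − 46.1)² with x = -29.198, y = 37.905, so z ≈ 36.299 ≈ 36.3 km.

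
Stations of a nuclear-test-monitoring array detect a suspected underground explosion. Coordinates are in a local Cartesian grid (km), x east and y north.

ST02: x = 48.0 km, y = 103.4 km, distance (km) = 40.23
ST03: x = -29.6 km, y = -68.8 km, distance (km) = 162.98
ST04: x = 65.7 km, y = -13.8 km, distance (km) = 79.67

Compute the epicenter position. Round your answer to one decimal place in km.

(62.3, 65.8)

Circle about each station: (x − 48.0)² + (y − 103.4)² = 40.23²; (x + 29.6)² + (y + 68.8)² = 162.98²; (x − 65.7)² + (y + 13.8)² = 79.67².
Subtracting the ST02 equation from the ST03 and ST04 equations removes the quadratic terms:
-155.2 x − 344.4 y = -32329.99
35.4 x − 234.4 y = -13217.49
Solving the 2×2 system: x ≈ 62.3, y ≈ 65.8 km.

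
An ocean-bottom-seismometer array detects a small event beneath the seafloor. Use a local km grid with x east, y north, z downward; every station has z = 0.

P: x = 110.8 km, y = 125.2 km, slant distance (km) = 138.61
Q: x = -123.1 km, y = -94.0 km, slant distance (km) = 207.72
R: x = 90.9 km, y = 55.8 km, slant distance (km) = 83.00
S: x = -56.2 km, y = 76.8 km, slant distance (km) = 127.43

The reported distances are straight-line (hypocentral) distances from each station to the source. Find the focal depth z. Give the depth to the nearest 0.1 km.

depth ≈ 56.0 km

Each station gives a sphere (x−x_i)² + (y−y_i)² + z² = d_i² (stations at z=0).
Subtracting the P sphere from Q and R: z² cancels, leaving linear equations in x and y:
-467.8 x − 438.4 y = -27896.94
-39.8 x − 138.8 y = -4251.50
Solving: x ≈ 42.294, y ≈ 18.503 km (keep extra digits for the depth step; rounded: 42.3, 18.5).
Then from the P sphere: z² = 138.61² − (x − 110.8)² − (y − 125.2)² with x = 42.294, y = 18.503, so z ≈ 55.995 ≈ 56.0 km.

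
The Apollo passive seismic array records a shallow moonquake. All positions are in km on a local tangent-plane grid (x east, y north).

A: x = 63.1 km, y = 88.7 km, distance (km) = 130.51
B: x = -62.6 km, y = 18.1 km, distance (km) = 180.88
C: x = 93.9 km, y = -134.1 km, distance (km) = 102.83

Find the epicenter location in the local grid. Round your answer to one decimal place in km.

Circle about each station: (x − 63.1)² + (y − 88.7)² = 130.51²; (x + 62.6)² + (y − 18.1)² = 180.88²; (x − 93.9)² + (y + 134.1)² = 102.83².
Subtracting the A equation from the B and C equations removes the quadratic terms:
-251.4 x − 141.2 y = -23287.64
61.6 x − 445.6 y = 21409.57
Solving the 2×2 system: x ≈ 111.0, y ≈ -32.7 km.

x ≈ 111.0 km, y ≈ -32.7 km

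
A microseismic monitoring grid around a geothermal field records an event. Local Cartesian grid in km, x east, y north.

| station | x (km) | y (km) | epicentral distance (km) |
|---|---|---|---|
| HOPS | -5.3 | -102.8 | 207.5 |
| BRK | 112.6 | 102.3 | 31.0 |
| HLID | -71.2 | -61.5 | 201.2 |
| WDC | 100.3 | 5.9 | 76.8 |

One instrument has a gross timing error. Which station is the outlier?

Solve using three stations at a time. Using HOPS, BRK, WDC (subtract circle equations pairwise → linear system) gives (x, y) ≈ (89.3, 81.9).
Distances from that point to each station vs reported:
  HOPS: calculated 207.5 vs reported 207.5 → residual 0.0 km
  BRK: calculated 31.0 vs reported 31.0 → residual 0.0 km
  HLID: calculated 215.2 vs reported 201.2 → residual 14.0 km
  WDC: calculated 76.8 vs reported 76.8 → residual 0.0 km
HOPS, BRK, WDC are mutually consistent (residuals ≈ 0); HLID is off by 14.0 km.

HLID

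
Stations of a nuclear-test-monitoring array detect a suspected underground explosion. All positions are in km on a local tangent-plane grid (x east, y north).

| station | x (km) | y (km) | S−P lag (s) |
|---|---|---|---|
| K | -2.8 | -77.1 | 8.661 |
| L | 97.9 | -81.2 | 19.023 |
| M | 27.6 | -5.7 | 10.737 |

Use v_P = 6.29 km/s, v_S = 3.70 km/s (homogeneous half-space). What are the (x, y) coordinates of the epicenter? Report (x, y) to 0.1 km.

(-65.5, -31.0)

Distance from S−P lag: d = Δt · v_P v_S / (v_P − v_S) = Δt · (6.29·3.70)/(6.29−3.70) ≈ 8.9857·Δt.
So d_K = 77.83, d_L = 170.94, d_M = 96.48 km.
Circle about each station: (x + 2.8)² + (y + 77.1)² = 77.83²; (x − 97.9)² + (y + 81.2)² = 170.94²; (x − 27.6)² + (y + 5.7)² = 96.48².
Subtracting the K equation from the L and M equations removes the quadratic terms:
201.4 x − 8.2 y = -12937.37
60.8 x + 142.8 y = -8408.88
Solving the 2×2 system: x ≈ -65.5, y ≈ -31.0 km.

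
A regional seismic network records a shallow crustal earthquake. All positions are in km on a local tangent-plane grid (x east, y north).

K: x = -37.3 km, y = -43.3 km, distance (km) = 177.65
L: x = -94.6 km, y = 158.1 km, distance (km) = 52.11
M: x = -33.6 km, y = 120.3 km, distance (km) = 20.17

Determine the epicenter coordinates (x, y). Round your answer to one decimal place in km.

Circle about each station: (x + 37.3)² + (y + 43.3)² = 177.65²; (x + 94.6)² + (y − 158.1)² = 52.11²; (x + 33.6)² + (y − 120.3)² = 20.17².
Subtracting the K equation from the L and M equations removes the quadratic terms:
-114.6 x + 402.8 y = 59522.66
7.4 x + 327.2 y = 43487.56
Solving the 2×2 system: x ≈ -48.4, y ≈ 134.0 km.

(-48.4, 134.0)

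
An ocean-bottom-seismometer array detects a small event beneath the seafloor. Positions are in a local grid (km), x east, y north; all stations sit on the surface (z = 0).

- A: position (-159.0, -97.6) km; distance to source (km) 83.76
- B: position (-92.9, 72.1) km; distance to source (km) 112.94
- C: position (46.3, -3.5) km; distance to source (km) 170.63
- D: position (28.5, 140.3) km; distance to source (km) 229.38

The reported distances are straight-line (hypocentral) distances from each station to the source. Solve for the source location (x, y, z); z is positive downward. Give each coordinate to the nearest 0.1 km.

Each station gives a sphere (x−x_i)² + (y−y_i)² + z² = d_i² (stations at z=0).
Subtracting the A sphere from B and C: z² cancels, leaving linear equations in x and y:
132.2 x + 339.4 y = -26717.65
410.6 x + 188.2 y = -54749.68
Solving: x ≈ -118.397, y ≈ -32.603 km (keep extra digits for the depth step; rounded: -118.4, -32.6).
Then from the A sphere: z² = 83.76² − (x + 159.0)² − (y + 97.6)² with x = -118.397, y = -32.603, so z ≈ 33.801 ≈ 33.8 km.

x ≈ -118.4 km, y ≈ -32.6 km, depth ≈ 33.8 km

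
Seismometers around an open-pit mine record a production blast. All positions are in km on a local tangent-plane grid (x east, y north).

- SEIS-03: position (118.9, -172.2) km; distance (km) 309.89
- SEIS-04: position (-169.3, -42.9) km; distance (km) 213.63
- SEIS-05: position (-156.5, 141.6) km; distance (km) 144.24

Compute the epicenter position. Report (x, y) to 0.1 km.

x ≈ -16.6 km, y ≈ 106.5 km

Circle about each station: (x − 118.9)² + (y + 172.2)² = 309.89²; (x + 169.3)² + (y + 42.9)² = 213.63²; (x + 156.5)² + (y − 141.6)² = 144.24².
Subtracting the SEIS-03 equation from the SEIS-04 and SEIS-05 equations removes the quadratic terms:
-576.4 x + 258.6 y = 37106.89
-550.8 x + 627.6 y = 75979.39
Solving the 2×2 system: x ≈ -16.6, y ≈ 106.5 km.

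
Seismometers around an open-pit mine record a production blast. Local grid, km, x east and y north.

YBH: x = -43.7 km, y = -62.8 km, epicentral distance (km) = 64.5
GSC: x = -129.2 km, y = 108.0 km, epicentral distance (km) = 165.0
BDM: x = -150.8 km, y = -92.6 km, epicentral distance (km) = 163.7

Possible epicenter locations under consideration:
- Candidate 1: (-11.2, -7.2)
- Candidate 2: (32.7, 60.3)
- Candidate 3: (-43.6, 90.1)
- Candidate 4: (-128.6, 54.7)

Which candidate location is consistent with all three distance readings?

Candidate 1

For each candidate, compare |candidate − station| to the reported distance:
Candidate 1: residuals YBH 0.1, GSC 0.1, BDM 0.1 → max 0.1 km
Candidate 2: residuals YBH 80.4, GSC 3.8, BDM 75.2 → max 80.4 km
Candidate 3: residuals YBH 88.4, GSC 77.5, BDM 48.1 → max 88.4 km
Candidate 4: residuals YBH 80.5, GSC 111.7, BDM 14.7 → max 111.7 km
Only Candidate 1 has all residuals ≈ 0.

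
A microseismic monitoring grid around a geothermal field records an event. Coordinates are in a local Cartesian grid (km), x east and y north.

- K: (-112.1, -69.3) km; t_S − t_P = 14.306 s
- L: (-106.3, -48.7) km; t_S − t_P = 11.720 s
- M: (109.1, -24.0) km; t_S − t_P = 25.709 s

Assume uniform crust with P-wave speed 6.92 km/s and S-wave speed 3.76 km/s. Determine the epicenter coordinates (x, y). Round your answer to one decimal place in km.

(-90.5, 46.5)

Distance from S−P lag: d = Δt · v_P v_S / (v_P − v_S) = Δt · (6.92·3.76)/(6.92−3.76) ≈ 8.2339·Δt.
So d_K = 117.79, d_L = 96.50, d_M = 211.69 km.
Circle about each station: (x + 112.1)² + (y + 69.3)² = 117.79²; (x + 106.3)² + (y + 48.7)² = 96.50²; (x − 109.1)² + (y + 24.0)² = 211.69².
Subtracting the K equation from the L and M equations removes the quadratic terms:
11.6 x + 41.2 y = 864.71
442.4 x + 90.6 y = -35828.26
Solving the 2×2 system: x ≈ -90.5, y ≈ 46.5 km.
Check against K (with the unrounded x, y): √((x + 112.1)²+(y + 69.3)²) = 117.77 ≈ 117.79 km. ✓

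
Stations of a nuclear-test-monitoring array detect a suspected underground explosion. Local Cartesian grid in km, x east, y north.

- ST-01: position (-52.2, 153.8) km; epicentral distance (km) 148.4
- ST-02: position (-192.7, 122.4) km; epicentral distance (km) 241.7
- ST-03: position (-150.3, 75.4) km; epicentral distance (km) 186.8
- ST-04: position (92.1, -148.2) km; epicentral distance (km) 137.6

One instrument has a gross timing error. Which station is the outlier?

ST-04

Solve using three stations at a time. Using ST-01, ST-02, ST-03 (subtract circle equations pairwise → linear system) gives (x, y) ≈ (30.9, 31.3).
Distances from that point to each station vs reported:
  ST-01: calculated 148.1 vs reported 148.4 → residual 0.3 km
  ST-02: calculated 241.5 vs reported 241.7 → residual 0.2 km
  ST-03: calculated 186.5 vs reported 186.8 → residual 0.3 km
  ST-04: calculated 189.6 vs reported 137.6 → residual 52.0 km
ST-01, ST-02, ST-03 are mutually consistent (residuals ≈ 0); ST-04 is off by 52.0 km.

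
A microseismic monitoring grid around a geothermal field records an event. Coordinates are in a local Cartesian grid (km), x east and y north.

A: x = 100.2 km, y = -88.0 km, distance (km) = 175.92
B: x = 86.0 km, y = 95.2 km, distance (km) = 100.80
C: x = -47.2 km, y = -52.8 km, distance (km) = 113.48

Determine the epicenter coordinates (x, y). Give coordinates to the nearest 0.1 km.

Circle about each station: (x − 100.2)² + (y + 88.0)² = 175.92²; (x − 86.0)² + (y − 95.2)² = 100.80²; (x + 47.2)² + (y + 52.8)² = 113.48².
Subtracting pairs of circle equations eliminates x²+y² and gives linear equations (the radical axes):
-28.4 x + 366.4 y = 19462.21
-294.8 x + 70.4 y = 5301.78
Solving the 2×2 system: x ≈ -5.4, y ≈ 52.7 km.
Check against A (with the unrounded x, y): √((x − 100.2)²+(y + 88.0)²) = 175.92 ≈ 175.92 km. ✓

(-5.4, 52.7)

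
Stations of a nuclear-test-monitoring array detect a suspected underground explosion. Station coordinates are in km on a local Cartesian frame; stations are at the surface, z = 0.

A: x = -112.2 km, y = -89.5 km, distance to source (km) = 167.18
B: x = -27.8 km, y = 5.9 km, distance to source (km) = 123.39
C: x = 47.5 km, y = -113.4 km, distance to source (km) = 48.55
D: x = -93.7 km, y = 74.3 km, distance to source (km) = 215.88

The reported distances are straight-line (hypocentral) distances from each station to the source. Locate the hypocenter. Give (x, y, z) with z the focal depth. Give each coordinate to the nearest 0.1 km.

Each station gives a sphere (x−x_i)² + (y−y_i)² + z² = d_i² (stations at z=0).
Subtracting the A sphere from B and C: z² cancels, leaving linear equations in x and y:
168.8 x + 190.8 y = -7067.38
319.4 x − 47.8 y = 20108.77
Solving: x ≈ 50.702, y ≈ -81.896 km (keep extra digits for the depth step; rounded: 50.7, -81.9).
Then from the A sphere: z² = 167.18² − (x + 112.2)² − (y + 89.5)² with x = 50.702, y = -81.896, so z ≈ 36.800 ≈ 36.8 km.
Check against D (with the unrounded solution): distance 215.88 ≈ 215.88 km. ✓

x ≈ 50.7 km, y ≈ -81.9 km, depth ≈ 36.8 km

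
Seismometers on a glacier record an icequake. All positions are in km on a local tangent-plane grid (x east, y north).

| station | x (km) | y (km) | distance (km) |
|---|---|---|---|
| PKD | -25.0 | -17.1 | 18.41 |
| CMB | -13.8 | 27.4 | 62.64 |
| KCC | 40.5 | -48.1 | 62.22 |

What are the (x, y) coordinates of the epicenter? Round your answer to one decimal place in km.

-20.3 km east, -34.9 km north

Circle about each station: (x + 25.0)² + (y + 17.1)² = 18.41²; (x + 13.8)² + (y − 27.4)² = 62.64²; (x − 40.5)² + (y + 48.1)² = 62.22².
Subtracting the PKD equation from the CMB and KCC equations removes the quadratic terms:
22.4 x + 89.0 y = -3561.05
131.0 x − 62.0 y = -495.95
Solving the 2×2 system: x ≈ -20.3, y ≈ -34.9 km.
Check against PKD (with the unrounded x, y): √((x + 25.0)²+(y + 17.1)²) = 18.41 ≈ 18.41 km. ✓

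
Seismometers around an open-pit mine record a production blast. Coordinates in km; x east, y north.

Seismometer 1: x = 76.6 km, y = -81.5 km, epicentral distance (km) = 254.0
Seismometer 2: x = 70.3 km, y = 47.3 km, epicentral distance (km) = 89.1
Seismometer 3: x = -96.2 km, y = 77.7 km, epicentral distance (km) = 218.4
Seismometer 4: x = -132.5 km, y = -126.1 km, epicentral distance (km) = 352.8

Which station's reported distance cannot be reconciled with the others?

Solve using three stations at a time. Using Seismometer 2, Seismometer 3, Seismometer 4 (subtract circle equations pairwise → linear system) gives (x, y) ≈ (117.5, 122.9).
Distances from that point to each station vs reported:
  Seismometer 1: calculated 208.4 vs reported 254.0 → residual 45.6 km
  Seismometer 2: calculated 89.1 vs reported 89.1 → residual 0.0 km
  Seismometer 3: calculated 218.4 vs reported 218.4 → residual 0.0 km
  Seismometer 4: calculated 352.8 vs reported 352.8 → residual 0.0 km
Seismometer 2, Seismometer 3, Seismometer 4 are mutually consistent (residuals ≈ 0); Seismometer 1 is off by 45.6 km.

Seismometer 1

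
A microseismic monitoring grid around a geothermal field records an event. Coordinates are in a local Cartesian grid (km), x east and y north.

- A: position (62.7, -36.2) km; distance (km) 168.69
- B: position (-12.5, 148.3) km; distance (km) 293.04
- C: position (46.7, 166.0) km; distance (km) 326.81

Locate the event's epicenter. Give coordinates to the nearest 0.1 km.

-71.2 km east, -138.8 km north

Circle about each station: (x − 62.7)² + (y + 36.2)² = 168.69²; (x + 12.5)² + (y − 148.3)² = 293.04²; (x − 46.7)² + (y − 166.0)² = 326.81².
Subtracting the A equation from the B and C equations removes the quadratic terms:
-150.4 x + 369.0 y = -40508.72
-32.0 x + 404.4 y = -53853.30
Solving the 2×2 system: x ≈ -71.2, y ≈ -138.8 km.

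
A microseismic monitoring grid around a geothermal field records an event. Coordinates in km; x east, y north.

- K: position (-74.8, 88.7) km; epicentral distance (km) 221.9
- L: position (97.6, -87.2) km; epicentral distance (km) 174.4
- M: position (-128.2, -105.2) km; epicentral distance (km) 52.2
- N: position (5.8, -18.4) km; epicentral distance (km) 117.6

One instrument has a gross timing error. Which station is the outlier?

K

Solve using three stations at a time. Using L, M, N (subtract circle equations pairwise → linear system) gives (x, y) ≈ (-76.1, -102.8).
Distances from that point to each station vs reported:
  K: calculated 191.5 vs reported 221.9 → residual 30.4 km
  L: calculated 174.4 vs reported 174.4 → residual 0.0 km
  M: calculated 52.2 vs reported 52.2 → residual 0.0 km
  N: calculated 117.6 vs reported 117.6 → residual 0.0 km
L, M, N are mutually consistent (residuals ≈ 0); K is off by 30.4 km.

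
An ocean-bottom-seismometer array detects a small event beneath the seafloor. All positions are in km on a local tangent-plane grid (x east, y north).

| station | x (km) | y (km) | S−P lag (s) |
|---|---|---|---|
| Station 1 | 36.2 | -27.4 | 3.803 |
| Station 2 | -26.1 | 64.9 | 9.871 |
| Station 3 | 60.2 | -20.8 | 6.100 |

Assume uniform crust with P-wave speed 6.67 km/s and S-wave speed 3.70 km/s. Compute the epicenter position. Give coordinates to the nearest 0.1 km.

11.1 km east, -8.2 km north

Distance from S−P lag: d = Δt · v_P v_S / (v_P − v_S) = Δt · (6.67·3.70)/(6.67−3.70) ≈ 8.3094·Δt.
So d_Station 1 = 31.60, d_Station 2 = 82.02, d_Station 3 = 50.69 km.
Circle about each station: (x − 36.2)² + (y + 27.4)² = 31.60²; (x + 26.1)² + (y − 64.9)² = 82.02²; (x − 60.2)² + (y + 20.8)² = 50.69².
Subtracting the Station 1 equation from the Station 2 and Station 3 equations removes the quadratic terms:
-124.6 x + 184.6 y = -2896.70
48.0 x + 13.2 y = 424.56
Solving the 2×2 system: x ≈ 11.1, y ≈ -8.2 km.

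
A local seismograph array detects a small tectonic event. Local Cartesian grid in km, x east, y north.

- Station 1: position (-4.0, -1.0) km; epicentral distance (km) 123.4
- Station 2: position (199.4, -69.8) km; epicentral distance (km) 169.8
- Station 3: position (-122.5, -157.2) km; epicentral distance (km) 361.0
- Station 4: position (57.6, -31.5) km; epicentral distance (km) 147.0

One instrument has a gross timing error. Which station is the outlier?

Solve using three stations at a time. Using Station 2, Station 3, Station 4 (subtract circle equations pairwise → linear system) gives (x, y) ≈ (140.9, 89.7).
Distances from that point to each station vs reported:
  Station 1: calculated 171.0 vs reported 123.4 → residual 47.6 km
  Station 2: calculated 169.8 vs reported 169.8 → residual 0.0 km
  Station 3: calculated 361.0 vs reported 361.0 → residual 0.0 km
  Station 4: calculated 147.1 vs reported 147.0 → residual 0.1 km
Station 2, Station 3, Station 4 are mutually consistent (residuals ≈ 0); Station 1 is off by 47.6 km.

Station 1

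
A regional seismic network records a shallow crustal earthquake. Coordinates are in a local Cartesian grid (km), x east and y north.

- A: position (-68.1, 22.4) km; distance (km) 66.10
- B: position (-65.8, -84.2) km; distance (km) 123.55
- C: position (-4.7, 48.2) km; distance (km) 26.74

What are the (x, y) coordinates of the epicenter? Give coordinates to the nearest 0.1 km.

Circle about each station: (x + 68.1)² + (y − 22.4)² = 66.10²; (x + 65.8)² + (y + 84.2)² = 123.55²; (x + 4.7)² + (y − 48.2)² = 26.74².
Subtracting the A equation from the B and C equations removes the quadratic terms:
4.6 x − 213.2 y = -4615.48
126.8 x + 51.6 y = 860.14
Solving the 2×2 system: x ≈ -2.0, y ≈ 21.6 km.
Check against A (with the unrounded x, y): √((x + 68.1)²+(y − 22.4)²) = 66.10 ≈ 66.10 km. ✓

-2.0 km east, 21.6 km north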